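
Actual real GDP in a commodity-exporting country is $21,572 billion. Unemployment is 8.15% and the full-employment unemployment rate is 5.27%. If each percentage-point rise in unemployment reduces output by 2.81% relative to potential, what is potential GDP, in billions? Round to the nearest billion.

Unemployment gap = 8.15 - 5.27 = 2.88 points, so output gap = -2.81 × 2.88 = -8.0928%.
Since Y = Y* × (1 + gap/100), Y* = 21572/0.919072 ≈ 23472 billion.

$23,472 billion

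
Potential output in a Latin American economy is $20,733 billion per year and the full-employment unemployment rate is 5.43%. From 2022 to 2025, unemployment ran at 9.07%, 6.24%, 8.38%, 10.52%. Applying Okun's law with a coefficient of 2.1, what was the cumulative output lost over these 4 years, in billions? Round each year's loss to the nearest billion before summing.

Year 2022: gap = -2.1 × (9.07 - 5.43) = -7.644%, loss ≈ 20733 × 7.644/100 ≈ 1585.
Year 2023: gap = -2.1 × (6.24 - 5.43) = -1.701%, loss ≈ 20733 × 1.701/100 ≈ 353.
Year 2024: gap = -2.1 × (8.38 - 5.43) = -6.195%, loss ≈ 20733 × 6.195/100 ≈ 1284.
Year 2025: gap = -2.1 × (10.52 - 5.43) = -10.689%, loss ≈ 20733 × 10.689/100 ≈ 2216.
Total lost output = 1585 + 353 + 1284 + 2216 = 5438 billion.

$5,438 billion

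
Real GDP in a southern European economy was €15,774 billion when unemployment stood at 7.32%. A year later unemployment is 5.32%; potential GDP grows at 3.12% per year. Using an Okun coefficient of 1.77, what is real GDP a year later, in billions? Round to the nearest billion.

Δu = 5.32 - 7.32 = -2 points.
Okun's law (growth form): g_Y = g_Y* - β × Δu = 3.12 - 1.77 × (-2.00) = 3.12 + 3.54 = 6.66%.
Real GDP in the next year = 15774 × (1 + 6.66/100) = 15774 × 1.0666 ≈ 16825 billion.

€16,825 billion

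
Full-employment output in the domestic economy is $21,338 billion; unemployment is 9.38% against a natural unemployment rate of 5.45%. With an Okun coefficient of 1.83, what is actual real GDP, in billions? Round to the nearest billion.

$19,803 billion

Unemployment gap = 9.38 - 5.45 = 3.93 points, so the output gap is -1.83 × 3.93 = -7.1919%.
Actual GDP = 21338 × (1 - 7.1919/100) = 21338 × 0.928081 ≈ 19803 billion.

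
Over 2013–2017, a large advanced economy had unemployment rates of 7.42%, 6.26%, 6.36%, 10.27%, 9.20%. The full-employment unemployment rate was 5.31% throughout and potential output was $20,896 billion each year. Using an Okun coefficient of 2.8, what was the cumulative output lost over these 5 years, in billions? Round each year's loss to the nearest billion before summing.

$7,583 billion

Year 2013: gap = -2.8 × (7.42 - 5.31) = -5.908%, loss ≈ 20896 × 5.908/100 ≈ 1235.
Year 2014: gap = -2.8 × (6.26 - 5.31) = -2.66%, loss ≈ 20896 × 2.66/100 ≈ 556.
Year 2015: gap = -2.8 × (6.36 - 5.31) = -2.94%, loss ≈ 20896 × 2.94/100 ≈ 614.
Year 2016: gap = -2.8 × (10.27 - 5.31) = -13.888%, loss ≈ 20896 × 13.888/100 ≈ 2902.
Year 2017: gap = -2.8 × (9.2 - 5.31) = -10.892%, loss ≈ 20896 × 10.892/100 ≈ 2276.
Total lost output = 1235 + 556 + 614 + 2902 + 2276 = 7583 billion.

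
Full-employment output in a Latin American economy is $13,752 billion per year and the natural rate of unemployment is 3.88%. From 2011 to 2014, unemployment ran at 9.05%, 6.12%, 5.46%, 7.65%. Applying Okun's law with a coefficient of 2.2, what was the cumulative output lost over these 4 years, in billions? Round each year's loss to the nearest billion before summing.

Year 2011: gap = -2.2 × (9.05 - 3.88) = -11.374%, loss ≈ 13752 × 11.374/100 ≈ 1564.
Year 2012: gap = -2.2 × (6.12 - 3.88) = -4.928%, loss ≈ 13752 × 4.928/100 ≈ 678.
Year 2013: gap = -2.2 × (5.46 - 3.88) = -3.476%, loss ≈ 13752 × 3.476/100 ≈ 478.
Year 2014: gap = -2.2 × (7.65 - 3.88) = -8.294%, loss ≈ 13752 × 8.294/100 ≈ 1141.
Total lost output = 1564 + 678 + 478 + 1141 = 3861 billion.

$3,861 billion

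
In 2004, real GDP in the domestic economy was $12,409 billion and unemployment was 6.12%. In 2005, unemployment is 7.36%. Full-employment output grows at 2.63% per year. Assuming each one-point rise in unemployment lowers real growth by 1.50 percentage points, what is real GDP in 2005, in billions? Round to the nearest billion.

$12,505 billion

Δu = 7.36 - 6.12 = 1.24 points.
Okun's law (growth form): g_Y = g_Y* - β × Δu = 2.63 - 1.50 × (1.24) = 2.63 - 1.86 = 0.77%.
Real GDP in the next year = 12409 × (1 + 0.77/100) = 12409 × 1.0077 ≈ 12505 billion.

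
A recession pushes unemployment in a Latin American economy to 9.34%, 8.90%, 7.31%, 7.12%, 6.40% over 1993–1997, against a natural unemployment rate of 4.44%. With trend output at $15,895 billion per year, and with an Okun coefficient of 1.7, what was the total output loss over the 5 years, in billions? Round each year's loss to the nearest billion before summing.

$4,559 billion

Year 1993: gap = -1.7 × (9.34 - 4.44) = -8.33%, loss ≈ 15895 × 8.33/100 ≈ 1324.
Year 1994: gap = -1.7 × (8.9 - 4.44) = -7.582%, loss ≈ 15895 × 7.582/100 ≈ 1205.
Year 1995: gap = -1.7 × (7.31 - 4.44) = -4.879%, loss ≈ 15895 × 4.879/100 ≈ 776.
Year 1996: gap = -1.7 × (7.12 - 4.44) = -4.556%, loss ≈ 15895 × 4.556/100 ≈ 724.
Year 1997: gap = -1.7 × (6.4 - 4.44) = -3.332%, loss ≈ 15895 × 3.332/100 ≈ 530.
Total lost output = 1324 + 1205 + 776 + 724 + 530 = 4559 billion.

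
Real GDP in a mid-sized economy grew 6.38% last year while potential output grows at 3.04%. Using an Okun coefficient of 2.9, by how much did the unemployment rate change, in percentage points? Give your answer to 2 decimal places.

Growth-rate Okun's law: g_Y = g_Y* - β × Δu, so Δu = (g_Y* - g_Y)/β.
Δu = (3.04 - 6.38)/2.9 = -3.34/2.9 = -1.15 percentage points.

-1.15 percentage points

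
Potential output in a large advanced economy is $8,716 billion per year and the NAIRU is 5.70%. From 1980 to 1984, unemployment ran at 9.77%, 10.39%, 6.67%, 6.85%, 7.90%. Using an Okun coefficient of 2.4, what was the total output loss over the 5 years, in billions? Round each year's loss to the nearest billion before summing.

$2,736 billion

Year 1980: gap = -2.4 × (9.77 - 5.7) = -9.768%, loss ≈ 8716 × 9.768/100 ≈ 851.
Year 1981: gap = -2.4 × (10.39 - 5.7) = -11.256%, loss ≈ 8716 × 11.256/100 ≈ 981.
Year 1982: gap = -2.4 × (6.67 - 5.7) = -2.328%, loss ≈ 8716 × 2.328/100 ≈ 203.
Year 1983: gap = -2.4 × (6.85 - 5.7) = -2.76%, loss ≈ 8716 × 2.76/100 ≈ 241.
Year 1984: gap = -2.4 × (7.9 - 5.7) = -5.28%, loss ≈ 8716 × 5.28/100 ≈ 460.
Total lost output = 851 + 981 + 203 + 241 + 460 = 2736 billion.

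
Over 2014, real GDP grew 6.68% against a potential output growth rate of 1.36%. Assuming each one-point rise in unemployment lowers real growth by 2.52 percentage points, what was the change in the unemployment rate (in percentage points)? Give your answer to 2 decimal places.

Growth-rate Okun's law: g_Y = g_Y* - β × Δu, so Δu = (g_Y* - g_Y)/β.
Δu = (1.36 - 6.68)/2.52 = -5.32/2.52 = -2.11 percentage points.

-2.11 percentage points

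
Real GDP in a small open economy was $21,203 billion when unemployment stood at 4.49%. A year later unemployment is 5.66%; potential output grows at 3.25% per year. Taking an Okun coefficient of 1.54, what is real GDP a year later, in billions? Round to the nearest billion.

Δu = 5.66 - 4.49 = 1.17 points.
Okun's law (growth form): g_Y = g_Y* - β × Δu = 3.25 - 1.54 × (1.17) = 3.25 - 1.8018 = 1.4482%.
Real GDP in the next year = 21203 × (1 + 1.4482/100) = 21203 × 1.014482 ≈ 21510 billion.

$21,510 billion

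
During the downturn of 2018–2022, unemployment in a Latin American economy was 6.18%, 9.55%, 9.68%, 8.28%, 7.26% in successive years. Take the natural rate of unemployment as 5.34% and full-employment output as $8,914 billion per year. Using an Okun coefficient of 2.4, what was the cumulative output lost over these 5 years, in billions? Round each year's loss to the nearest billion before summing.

$3,049 billion

Year 2018: gap = -2.4 × (6.18 - 5.34) = -2.016%, loss ≈ 8914 × 2.016/100 ≈ 180.
Year 2019: gap = -2.4 × (9.55 - 5.34) = -10.104%, loss ≈ 8914 × 10.104/100 ≈ 901.
Year 2020: gap = -2.4 × (9.68 - 5.34) = -10.416%, loss ≈ 8914 × 10.416/100 ≈ 928.
Year 2021: gap = -2.4 × (8.28 - 5.34) = -7.056%, loss ≈ 8914 × 7.056/100 ≈ 629.
Year 2022: gap = -2.4 × (7.26 - 5.34) = -4.608%, loss ≈ 8914 × 4.608/100 ≈ 411.
Total lost output = 180 + 901 + 928 + 629 + 411 = 3049 billion.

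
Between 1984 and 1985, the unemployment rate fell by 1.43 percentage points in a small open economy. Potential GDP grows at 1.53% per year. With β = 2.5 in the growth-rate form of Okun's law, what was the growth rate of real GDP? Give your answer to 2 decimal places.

5.11%

Growth-rate Okun's law: g_Y = g_Y* - β × Δu.
g_Y = 1.53 - 2.5 × (-1.43) = 1.53 + 3.575 = 5.105%, i.e. 5.11% to 2 d.p.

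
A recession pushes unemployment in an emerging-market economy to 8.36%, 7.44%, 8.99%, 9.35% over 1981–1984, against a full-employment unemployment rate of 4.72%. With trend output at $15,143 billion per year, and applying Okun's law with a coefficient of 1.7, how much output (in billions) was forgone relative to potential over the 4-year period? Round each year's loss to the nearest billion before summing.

$3,928 billion

Year 1981: gap = -1.7 × (8.36 - 4.72) = -6.188%, loss ≈ 15143 × 6.188/100 ≈ 937.
Year 1982: gap = -1.7 × (7.44 - 4.72) = -4.624%, loss ≈ 15143 × 4.624/100 ≈ 700.
Year 1983: gap = -1.7 × (8.99 - 4.72) = -7.259%, loss ≈ 15143 × 7.259/100 ≈ 1099.
Year 1984: gap = -1.7 × (9.35 - 4.72) = -7.871%, loss ≈ 15143 × 7.871/100 ≈ 1192.
Total lost output = 937 + 700 + 1099 + 1192 = 3928 billion.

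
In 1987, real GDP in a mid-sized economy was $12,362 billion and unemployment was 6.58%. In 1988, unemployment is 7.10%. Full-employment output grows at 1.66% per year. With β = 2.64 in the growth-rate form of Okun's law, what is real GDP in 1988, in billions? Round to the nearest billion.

Δu = 7.1 - 6.58 = 0.52 points.
Okun's law (growth form): g_Y = g_Y* - β × Δu = 1.66 - 2.64 × (0.52) = 1.66 - 1.3728 = 0.2872%.
Real GDP in the next year = 12362 × (1 + 0.2872/100) = 12362 × 1.002872 ≈ 12398 billion.

$12,398 billion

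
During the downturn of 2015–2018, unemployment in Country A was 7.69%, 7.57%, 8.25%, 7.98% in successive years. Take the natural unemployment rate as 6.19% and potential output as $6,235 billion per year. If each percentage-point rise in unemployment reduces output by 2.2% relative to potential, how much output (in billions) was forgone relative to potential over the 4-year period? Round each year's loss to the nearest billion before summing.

Year 2015: gap = -2.2 × (7.69 - 6.19) = -3.3%, loss ≈ 6235 × 3.3/100 ≈ 206.
Year 2016: gap = -2.2 × (7.57 - 6.19) = -3.036%, loss ≈ 6235 × 3.036/100 ≈ 189.
Year 2017: gap = -2.2 × (8.25 - 6.19) = -4.532%, loss ≈ 6235 × 4.532/100 ≈ 283.
Year 2018: gap = -2.2 × (7.98 - 6.19) = -3.938%, loss ≈ 6235 × 3.938/100 ≈ 246.
Total lost output = 206 + 189 + 283 + 246 = 924 billion.

$924 billion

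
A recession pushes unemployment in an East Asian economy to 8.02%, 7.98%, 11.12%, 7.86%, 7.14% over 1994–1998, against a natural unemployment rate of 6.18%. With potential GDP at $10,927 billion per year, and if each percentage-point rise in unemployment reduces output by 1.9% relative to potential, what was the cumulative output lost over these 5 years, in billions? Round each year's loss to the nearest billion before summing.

Year 1994: gap = -1.9 × (8.02 - 6.18) = -3.496%, loss ≈ 10927 × 3.496/100 ≈ 382.
Year 1995: gap = -1.9 × (7.98 - 6.18) = -3.42%, loss ≈ 10927 × 3.42/100 ≈ 374.
Year 1996: gap = -1.9 × (11.12 - 6.18) = -9.386%, loss ≈ 10927 × 9.386/100 ≈ 1026.
Year 1997: gap = -1.9 × (7.86 - 6.18) = -3.192%, loss ≈ 10927 × 3.192/100 ≈ 349.
Year 1998: gap = -1.9 × (7.14 - 6.18) = -1.824%, loss ≈ 10927 × 1.824/100 ≈ 199.
Total lost output = 382 + 374 + 1026 + 349 + 199 = 2330 billion.

$2,330 billion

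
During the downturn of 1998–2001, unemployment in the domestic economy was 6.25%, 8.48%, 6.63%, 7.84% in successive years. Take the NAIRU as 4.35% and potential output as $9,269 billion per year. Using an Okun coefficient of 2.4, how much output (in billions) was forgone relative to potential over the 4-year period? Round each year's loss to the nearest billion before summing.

$2,625 billion

Year 1998: gap = -2.4 × (6.25 - 4.35) = -4.56%, loss ≈ 9269 × 4.56/100 ≈ 423.
Year 1999: gap = -2.4 × (8.48 - 4.35) = -9.912%, loss ≈ 9269 × 9.912/100 ≈ 919.
Year 2000: gap = -2.4 × (6.63 - 4.35) = -5.472%, loss ≈ 9269 × 5.472/100 ≈ 507.
Year 2001: gap = -2.4 × (7.84 - 4.35) = -8.376%, loss ≈ 9269 × 8.376/100 ≈ 776.
Total lost output = 423 + 919 + 507 + 776 = 2625 billion.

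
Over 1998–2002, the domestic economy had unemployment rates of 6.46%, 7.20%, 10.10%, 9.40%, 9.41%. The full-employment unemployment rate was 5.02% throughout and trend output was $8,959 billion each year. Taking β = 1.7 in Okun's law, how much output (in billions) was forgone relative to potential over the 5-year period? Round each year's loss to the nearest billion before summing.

$2,661 billion

Year 1998: gap = -1.7 × (6.46 - 5.02) = -2.448%, loss ≈ 8959 × 2.448/100 ≈ 219.
Year 1999: gap = -1.7 × (7.2 - 5.02) = -3.706%, loss ≈ 8959 × 3.706/100 ≈ 332.
Year 2000: gap = -1.7 × (10.1 - 5.02) = -8.636%, loss ≈ 8959 × 8.636/100 ≈ 774.
Year 2001: gap = -1.7 × (9.4 - 5.02) = -7.446%, loss ≈ 8959 × 7.446/100 ≈ 667.
Year 2002: gap = -1.7 × (9.41 - 5.02) = -7.463%, loss ≈ 8959 × 7.463/100 ≈ 669.
Total lost output = 219 + 332 + 774 + 667 + 669 = 2661 billion.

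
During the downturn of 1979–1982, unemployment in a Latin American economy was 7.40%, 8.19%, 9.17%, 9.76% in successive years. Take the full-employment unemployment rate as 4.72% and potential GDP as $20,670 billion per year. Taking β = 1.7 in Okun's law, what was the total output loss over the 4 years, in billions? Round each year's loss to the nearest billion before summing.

$5,496 billion

Year 1979: gap = -1.7 × (7.4 - 4.72) = -4.556%, loss ≈ 20670 × 4.556/100 ≈ 942.
Year 1980: gap = -1.7 × (8.19 - 4.72) = -5.899%, loss ≈ 20670 × 5.899/100 ≈ 1219.
Year 1981: gap = -1.7 × (9.17 - 4.72) = -7.565%, loss ≈ 20670 × 7.565/100 ≈ 1564.
Year 1982: gap = -1.7 × (9.76 - 4.72) = -8.568%, loss ≈ 20670 × 8.568/100 ≈ 1771.
Total lost output = 942 + 1219 + 1564 + 1771 = 5496 billion.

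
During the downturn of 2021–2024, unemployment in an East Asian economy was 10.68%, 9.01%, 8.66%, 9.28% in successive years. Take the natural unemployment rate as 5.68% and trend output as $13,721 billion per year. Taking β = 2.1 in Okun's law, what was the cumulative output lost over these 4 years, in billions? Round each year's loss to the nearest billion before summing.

$4,297 billion

Year 2021: gap = -2.1 × (10.68 - 5.68) = -10.5%, loss ≈ 13721 × 10.5/100 ≈ 1441.
Year 2022: gap = -2.1 × (9.01 - 5.68) = -6.993%, loss ≈ 13721 × 6.993/100 ≈ 960.
Year 2023: gap = -2.1 × (8.66 - 5.68) = -6.258%, loss ≈ 13721 × 6.258/100 ≈ 859.
Year 2024: gap = -2.1 × (9.28 - 5.68) = -7.56%, loss ≈ 13721 × 7.56/100 ≈ 1037.
Total lost output = 1441 + 960 + 859 + 1037 = 4297 billion.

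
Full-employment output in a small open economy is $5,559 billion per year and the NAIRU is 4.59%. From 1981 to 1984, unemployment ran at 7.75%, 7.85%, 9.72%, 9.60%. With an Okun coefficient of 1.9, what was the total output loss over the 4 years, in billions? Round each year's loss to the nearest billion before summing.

$1,749 billion

Year 1981: gap = -1.9 × (7.75 - 4.59) = -6.004%, loss ≈ 5559 × 6.004/100 ≈ 334.
Year 1982: gap = -1.9 × (7.85 - 4.59) = -6.194%, loss ≈ 5559 × 6.194/100 ≈ 344.
Year 1983: gap = -1.9 × (9.72 - 4.59) = -9.747%, loss ≈ 5559 × 9.747/100 ≈ 542.
Year 1984: gap = -1.9 × (9.6 - 4.59) = -9.519%, loss ≈ 5559 × 9.519/100 ≈ 529.
Total lost output = 334 + 344 + 542 + 529 = 1749 billion.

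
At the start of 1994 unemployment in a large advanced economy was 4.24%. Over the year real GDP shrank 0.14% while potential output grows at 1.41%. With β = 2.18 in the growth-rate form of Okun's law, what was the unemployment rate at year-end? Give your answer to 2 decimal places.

4.95%

Growth-rate Okun's law: g_Y = g_Y* - β × Δu, so Δu = (g_Y* - g_Y)/β.
Δu = (1.41 + 0.14)/2.18 = 1.55/2.18 = 0.71 percentage points.
Year-end unemployment = 4.24 + 0.71 = 4.95%.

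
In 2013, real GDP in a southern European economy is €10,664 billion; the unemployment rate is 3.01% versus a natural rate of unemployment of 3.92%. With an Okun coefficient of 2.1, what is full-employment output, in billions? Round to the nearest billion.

Unemployment gap = 3.01 - 3.92 = -0.91 points, so output gap = -2.1 × (-0.91) = 1.911%.
Since Y = Y* × (1 + gap/100), Y* = 10664/1.01911 ≈ 10464 billion.

€10,464 billion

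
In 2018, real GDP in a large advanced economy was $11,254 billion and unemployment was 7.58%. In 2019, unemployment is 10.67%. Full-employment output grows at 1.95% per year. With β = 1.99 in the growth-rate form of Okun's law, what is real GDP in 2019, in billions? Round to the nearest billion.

Δu = 10.67 - 7.58 = 3.09 points.
Okun's law (growth form): g_Y = g_Y* - β × Δu = 1.95 - 1.99 × (3.09) = 1.95 - 6.1491 = -4.1991%.
Real GDP in the next year = 11254 × (1 - 4.1991/100) = 11254 × 0.958009 ≈ 10781 billion.

$10,781 billion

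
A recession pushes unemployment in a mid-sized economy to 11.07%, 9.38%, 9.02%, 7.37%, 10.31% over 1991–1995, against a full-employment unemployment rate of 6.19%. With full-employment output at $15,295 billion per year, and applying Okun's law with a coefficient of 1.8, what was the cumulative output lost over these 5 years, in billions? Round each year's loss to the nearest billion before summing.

$4,460 billion

Year 1991: gap = -1.8 × (11.07 - 6.19) = -8.784%, loss ≈ 15295 × 8.784/100 ≈ 1344.
Year 1992: gap = -1.8 × (9.38 - 6.19) = -5.742%, loss ≈ 15295 × 5.742/100 ≈ 878.
Year 1993: gap = -1.8 × (9.02 - 6.19) = -5.094%, loss ≈ 15295 × 5.094/100 ≈ 779.
Year 1994: gap = -1.8 × (7.37 - 6.19) = -2.124%, loss ≈ 15295 × 2.124/100 ≈ 325.
Year 1995: gap = -1.8 × (10.31 - 6.19) = -7.416%, loss ≈ 15295 × 7.416/100 ≈ 1134.
Total lost output = 1344 + 878 + 779 + 325 + 1134 = 4460 billion.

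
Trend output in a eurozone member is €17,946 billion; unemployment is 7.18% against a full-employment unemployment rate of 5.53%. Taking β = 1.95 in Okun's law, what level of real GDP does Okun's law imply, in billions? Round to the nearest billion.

Unemployment gap = 7.18 - 5.53 = 1.65 points, so the output gap is -1.95 × 1.65 = -3.2175%.
Actual GDP = 17946 × (1 - 3.2175/100) = 17946 × 0.967825 ≈ 17369 billion.

€17,369 billion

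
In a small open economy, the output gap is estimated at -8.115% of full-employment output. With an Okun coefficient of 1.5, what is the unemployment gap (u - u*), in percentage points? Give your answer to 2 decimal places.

5.41 percentage points

Okun's law: output gap = -β × (u - u*), so u - u* = -(output gap)/β.
u - u* = -(-8.115)/1.5 = 5.41 percentage points.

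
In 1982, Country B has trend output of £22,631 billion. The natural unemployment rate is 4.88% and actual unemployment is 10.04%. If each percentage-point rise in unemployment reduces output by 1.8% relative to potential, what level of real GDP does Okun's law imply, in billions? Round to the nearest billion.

£20,529 billion

Unemployment gap = 10.04 - 4.88 = 5.16 points, so the output gap is -1.8 × 5.16 = -9.288%.
Actual GDP = 22631 × (1 - 9.288/100) = 22631 × 0.90712 ≈ 20529 billion.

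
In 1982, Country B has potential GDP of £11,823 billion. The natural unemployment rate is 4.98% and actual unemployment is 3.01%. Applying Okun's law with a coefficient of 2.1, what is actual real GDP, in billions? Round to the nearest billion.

Unemployment gap = 3.01 - 4.98 = -1.97 points, so the output gap is -2.1 × (-1.97) = 4.137%.
Actual GDP = 11823 × (1 + 4.137/100) = 11823 × 1.04137 ≈ 12312 billion.

£12,312 billion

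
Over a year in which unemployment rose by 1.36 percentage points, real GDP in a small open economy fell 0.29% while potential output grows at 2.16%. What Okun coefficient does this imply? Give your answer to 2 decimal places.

Growth form: g_Y = g_Y* - β × Δu, so β = (g_Y* - g_Y)/Δu.
β = (2.16 + 0.29)/1.36 = 2.45/1.36 = 1.80.

β ≈ 1.80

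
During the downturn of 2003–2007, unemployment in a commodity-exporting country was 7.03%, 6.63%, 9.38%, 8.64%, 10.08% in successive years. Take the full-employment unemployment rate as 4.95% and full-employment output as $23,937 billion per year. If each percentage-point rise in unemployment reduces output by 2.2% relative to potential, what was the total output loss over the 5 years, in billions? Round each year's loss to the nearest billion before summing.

Year 2003: gap = -2.2 × (7.03 - 4.95) = -4.576%, loss ≈ 23937 × 4.576/100 ≈ 1095.
Year 2004: gap = -2.2 × (6.63 - 4.95) = -3.696%, loss ≈ 23937 × 3.696/100 ≈ 885.
Year 2005: gap = -2.2 × (9.38 - 4.95) = -9.746%, loss ≈ 23937 × 9.746/100 ≈ 2333.
Year 2006: gap = -2.2 × (8.64 - 4.95) = -8.118%, loss ≈ 23937 × 8.118/100 ≈ 1943.
Year 2007: gap = -2.2 × (10.08 - 4.95) = -11.286%, loss ≈ 23937 × 11.286/100 ≈ 2702.
Total lost output = 1095 + 885 + 2333 + 1943 + 2702 = 8958 billion.

$8,958 billion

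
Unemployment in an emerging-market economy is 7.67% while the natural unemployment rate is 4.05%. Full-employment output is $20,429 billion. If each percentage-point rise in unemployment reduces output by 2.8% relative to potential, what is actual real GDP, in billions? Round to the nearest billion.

Unemployment gap = 7.67 - 4.05 = 3.62 points, so the output gap is -2.8 × 3.62 = -10.136%.
Actual GDP = 20429 × (1 - 10.136/100) = 20429 × 0.89864 ≈ 18358 billion.

$18,358 billion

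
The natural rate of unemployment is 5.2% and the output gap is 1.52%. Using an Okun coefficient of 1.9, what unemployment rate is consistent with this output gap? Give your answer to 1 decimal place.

From Okun's law, u - u* = -(output gap)/β = -(1.52)/1.9 = -0.8 points.
So u = 5.2 - 0.8 = 4.4%.

4.4%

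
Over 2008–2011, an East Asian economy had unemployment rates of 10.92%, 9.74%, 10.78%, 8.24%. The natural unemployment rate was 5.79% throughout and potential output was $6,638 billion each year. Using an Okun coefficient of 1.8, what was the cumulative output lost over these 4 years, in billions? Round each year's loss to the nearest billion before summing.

Year 2008: gap = -1.8 × (10.92 - 5.79) = -9.234%, loss ≈ 6638 × 9.234/100 ≈ 613.
Year 2009: gap = -1.8 × (9.74 - 5.79) = -7.11%, loss ≈ 6638 × 7.11/100 ≈ 472.
Year 2010: gap = -1.8 × (10.78 - 5.79) = -8.982%, loss ≈ 6638 × 8.982/100 ≈ 596.
Year 2011: gap = -1.8 × (8.24 - 5.79) = -4.41%, loss ≈ 6638 × 4.41/100 ≈ 293.
Total lost output = 613 + 472 + 596 + 293 = 1974 billion.

$1,974 billion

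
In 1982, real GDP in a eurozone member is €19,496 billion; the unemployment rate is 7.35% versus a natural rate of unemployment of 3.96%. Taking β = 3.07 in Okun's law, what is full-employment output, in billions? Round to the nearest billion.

Unemployment gap = 7.35 - 3.96 = 3.39 points, so output gap = -3.07 × 3.39 = -10.4073%.
Since Y = Y* × (1 + gap/100), Y* = 19496/0.895927 ≈ 21761 billion.

€21,761 billion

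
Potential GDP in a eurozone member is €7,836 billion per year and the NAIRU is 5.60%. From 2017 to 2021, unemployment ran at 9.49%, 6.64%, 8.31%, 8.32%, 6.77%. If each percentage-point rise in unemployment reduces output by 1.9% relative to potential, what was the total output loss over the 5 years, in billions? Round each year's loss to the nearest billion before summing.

Year 2017: gap = -1.9 × (9.49 - 5.6) = -7.391%, loss ≈ 7836 × 7.391/100 ≈ 579.
Year 2018: gap = -1.9 × (6.64 - 5.6) = -1.976%, loss ≈ 7836 × 1.976/100 ≈ 155.
Year 2019: gap = -1.9 × (8.31 - 5.6) = -5.149%, loss ≈ 7836 × 5.149/100 ≈ 403.
Year 2020: gap = -1.9 × (8.32 - 5.6) = -5.168%, loss ≈ 7836 × 5.168/100 ≈ 405.
Year 2021: gap = -1.9 × (6.77 - 5.6) = -2.223%, loss ≈ 7836 × 2.223/100 ≈ 174.
Total lost output = 579 + 155 + 403 + 405 + 174 = 1716 billion.

€1,716 billion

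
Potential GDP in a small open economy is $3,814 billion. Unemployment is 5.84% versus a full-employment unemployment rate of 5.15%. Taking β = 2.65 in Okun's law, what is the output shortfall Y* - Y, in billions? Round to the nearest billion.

$70 billion

Output gap = -2.65 × (5.84 - 5.15) = -2.65 × 0.69 = -1.8285%.
Actual GDP ≈ 3814 × 0.981715 ≈ 3744 billion, so the shortfall is 3814 - 3744 = 70 billion.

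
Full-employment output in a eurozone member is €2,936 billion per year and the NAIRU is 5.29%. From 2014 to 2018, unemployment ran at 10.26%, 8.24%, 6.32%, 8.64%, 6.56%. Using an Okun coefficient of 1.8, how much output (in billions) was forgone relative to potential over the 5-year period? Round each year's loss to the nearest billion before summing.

€717 billion

Year 2014: gap = -1.8 × (10.26 - 5.29) = -8.946%, loss ≈ 2936 × 8.946/100 ≈ 263.
Year 2015: gap = -1.8 × (8.24 - 5.29) = -5.31%, loss ≈ 2936 × 5.31/100 ≈ 156.
Year 2016: gap = -1.8 × (6.32 - 5.29) = -1.854%, loss ≈ 2936 × 1.854/100 ≈ 54.
Year 2017: gap = -1.8 × (8.64 - 5.29) = -6.03%, loss ≈ 2936 × 6.03/100 ≈ 177.
Year 2018: gap = -1.8 × (6.56 - 5.29) = -2.286%, loss ≈ 2936 × 2.286/100 ≈ 67.
Total lost output = 263 + 156 + 54 + 177 + 67 = 717 billion.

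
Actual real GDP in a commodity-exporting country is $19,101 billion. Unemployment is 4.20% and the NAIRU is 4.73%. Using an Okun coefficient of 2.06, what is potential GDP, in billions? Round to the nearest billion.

Unemployment gap = 4.2 - 4.73 = -0.53 points, so output gap = -2.06 × (-0.53) = 1.0918%.
Since Y = Y* × (1 + gap/100), Y* = 19101/1.010918 ≈ 18895 billion.

$18,895 billion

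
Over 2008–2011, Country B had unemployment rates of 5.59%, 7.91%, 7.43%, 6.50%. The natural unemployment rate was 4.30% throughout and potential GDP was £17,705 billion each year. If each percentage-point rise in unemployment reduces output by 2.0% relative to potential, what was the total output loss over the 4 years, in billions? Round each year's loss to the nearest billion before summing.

£3,622 billion

Year 2008: gap = -2.0 × (5.59 - 4.3) = -2.58%, loss ≈ 17705 × 2.58/100 ≈ 457.
Year 2009: gap = -2.0 × (7.91 - 4.3) = -7.22%, loss ≈ 17705 × 7.22/100 ≈ 1278.
Year 2010: gap = -2.0 × (7.43 - 4.3) = -6.26%, loss ≈ 17705 × 6.26/100 ≈ 1108.
Year 2011: gap = -2.0 × (6.5 - 4.3) = -4.4%, loss ≈ 17705 × 4.4/100 ≈ 779.
Total lost output = 457 + 1278 + 1108 + 779 = 3622 billion.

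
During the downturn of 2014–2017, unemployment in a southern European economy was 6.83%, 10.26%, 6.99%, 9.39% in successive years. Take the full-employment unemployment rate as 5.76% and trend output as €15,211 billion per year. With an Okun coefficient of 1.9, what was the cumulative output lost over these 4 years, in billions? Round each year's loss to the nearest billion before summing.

Year 2014: gap = -1.9 × (6.83 - 5.76) = -2.033%, loss ≈ 15211 × 2.033/100 ≈ 309.
Year 2015: gap = -1.9 × (10.26 - 5.76) = -8.55%, loss ≈ 15211 × 8.55/100 ≈ 1301.
Year 2016: gap = -1.9 × (6.99 - 5.76) = -2.337%, loss ≈ 15211 × 2.337/100 ≈ 355.
Year 2017: gap = -1.9 × (9.39 - 5.76) = -6.897%, loss ≈ 15211 × 6.897/100 ≈ 1049.
Total lost output = 309 + 1301 + 355 + 1049 = 3014 billion.

€3,014 billion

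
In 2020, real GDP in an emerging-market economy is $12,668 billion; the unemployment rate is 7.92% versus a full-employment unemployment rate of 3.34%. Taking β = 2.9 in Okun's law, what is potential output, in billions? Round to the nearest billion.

$14,608 billion

Unemployment gap = 7.92 - 3.34 = 4.58 points, so output gap = -2.9 × 4.58 = -13.282%.
Since Y = Y* × (1 + gap/100), Y* = 12668/0.86718 ≈ 14608 billion.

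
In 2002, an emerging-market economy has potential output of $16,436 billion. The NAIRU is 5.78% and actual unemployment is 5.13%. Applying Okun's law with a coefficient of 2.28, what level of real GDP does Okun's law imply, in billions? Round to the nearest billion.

Unemployment gap = 5.13 - 5.78 = -0.65 points, so the output gap is -2.28 × (-0.65) = 1.482%.
Actual GDP = 16436 × (1 + 1.482/100) = 16436 × 1.01482 ≈ 16680 billion.

$16,680 billion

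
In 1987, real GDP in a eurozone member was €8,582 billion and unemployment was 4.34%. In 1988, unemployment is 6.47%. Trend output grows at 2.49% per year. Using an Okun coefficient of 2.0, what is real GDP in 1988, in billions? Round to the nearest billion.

Δu = 6.47 - 4.34 = 2.13 points.
Okun's law (growth form): g_Y = g_Y* - β × Δu = 2.49 - 2.0 × (2.13) = 2.49 - 4.26 = -1.77%.
Real GDP in the next year = 8582 × (1 - 1.77/100) = 8582 × 0.9823 ≈ 8430 billion.

€8,430 billion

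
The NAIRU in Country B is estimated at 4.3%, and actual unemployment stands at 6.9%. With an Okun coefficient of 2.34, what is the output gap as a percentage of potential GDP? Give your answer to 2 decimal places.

The unemployment gap is 6.9 - 4.3 = 2.6 percentage points.
Okun's law gives an output gap of -2.34 × 2.6 = -6.084%, i.e. 6.08% below potential.

-6.08%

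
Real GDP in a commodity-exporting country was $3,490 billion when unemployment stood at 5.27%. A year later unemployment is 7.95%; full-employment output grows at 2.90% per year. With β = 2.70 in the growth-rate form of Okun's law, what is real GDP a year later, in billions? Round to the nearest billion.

Δu = 7.95 - 5.27 = 2.68 points.
Okun's law (growth form): g_Y = g_Y* - β × Δu = 2.90 - 2.70 × (2.68) = 2.9 - 7.236 = -4.336%.
Real GDP in the next year = 3490 × (1 - 4.336/100) = 3490 × 0.95664 ≈ 3339 billion.

$3,339 billion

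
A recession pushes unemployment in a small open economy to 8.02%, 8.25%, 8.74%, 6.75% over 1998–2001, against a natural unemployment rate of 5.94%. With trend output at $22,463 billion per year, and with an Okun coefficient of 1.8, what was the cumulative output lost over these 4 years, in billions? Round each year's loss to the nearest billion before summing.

$3,235 billion

Year 1998: gap = -1.8 × (8.02 - 5.94) = -3.744%, loss ≈ 22463 × 3.744/100 ≈ 841.
Year 1999: gap = -1.8 × (8.25 - 5.94) = -4.158%, loss ≈ 22463 × 4.158/100 ≈ 934.
Year 2000: gap = -1.8 × (8.74 - 5.94) = -5.04%, loss ≈ 22463 × 5.04/100 ≈ 1132.
Year 2001: gap = -1.8 × (6.75 - 5.94) = -1.458%, loss ≈ 22463 × 1.458/100 ≈ 328.
Total lost output = 841 + 934 + 1132 + 328 = 3235 billion.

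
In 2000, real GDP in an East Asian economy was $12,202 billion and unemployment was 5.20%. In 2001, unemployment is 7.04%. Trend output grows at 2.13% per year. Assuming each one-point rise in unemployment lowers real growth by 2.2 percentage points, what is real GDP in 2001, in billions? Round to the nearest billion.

Δu = 7.04 - 5.2 = 1.84 points.
Okun's law (growth form): g_Y = g_Y* - β × Δu = 2.13 - 2.2 × (1.84) = 2.13 - 4.048 = -1.918%.
Real GDP in the next year = 12202 × (1 - 1.918/100) = 12202 × 0.98082 ≈ 11968 billion.

$11,968 billion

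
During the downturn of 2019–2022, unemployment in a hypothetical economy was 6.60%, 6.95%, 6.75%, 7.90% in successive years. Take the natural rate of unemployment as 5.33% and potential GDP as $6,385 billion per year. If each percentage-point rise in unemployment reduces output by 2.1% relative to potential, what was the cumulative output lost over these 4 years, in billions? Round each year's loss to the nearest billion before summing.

Year 2019: gap = -2.1 × (6.6 - 5.33) = -2.667%, loss ≈ 6385 × 2.667/100 ≈ 170.
Year 2020: gap = -2.1 × (6.95 - 5.33) = -3.402%, loss ≈ 6385 × 3.402/100 ≈ 217.
Year 2021: gap = -2.1 × (6.75 - 5.33) = -2.982%, loss ≈ 6385 × 2.982/100 ≈ 190.
Year 2022: gap = -2.1 × (7.9 - 5.33) = -5.397%, loss ≈ 6385 × 5.397/100 ≈ 345.
Total lost output = 170 + 217 + 190 + 345 = 922 billion.

$922 billion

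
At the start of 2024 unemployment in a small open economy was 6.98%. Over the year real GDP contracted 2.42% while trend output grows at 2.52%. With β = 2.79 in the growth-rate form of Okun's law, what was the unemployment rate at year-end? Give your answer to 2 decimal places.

Growth-rate Okun's law: g_Y = g_Y* - β × Δu, so Δu = (g_Y* - g_Y)/β.
Δu = (2.52 + 2.42)/2.79 = 4.94/2.79 = 1.77 percentage points.
Year-end unemployment = 6.98 + 1.77 = 8.75%.

8.75%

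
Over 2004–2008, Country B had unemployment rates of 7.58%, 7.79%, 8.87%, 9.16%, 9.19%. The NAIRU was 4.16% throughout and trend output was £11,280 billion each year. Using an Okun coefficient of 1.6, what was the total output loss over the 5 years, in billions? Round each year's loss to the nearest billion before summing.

Year 2004: gap = -1.6 × (7.58 - 4.16) = -5.472%, loss ≈ 11280 × 5.472/100 ≈ 617.
Year 2005: gap = -1.6 × (7.79 - 4.16) = -5.808%, loss ≈ 11280 × 5.808/100 ≈ 655.
Year 2006: gap = -1.6 × (8.87 - 4.16) = -7.536%, loss ≈ 11280 × 7.536/100 ≈ 850.
Year 2007: gap = -1.6 × (9.16 - 4.16) = -8%, loss ≈ 11280 × 8/100 ≈ 902.
Year 2008: gap = -1.6 × (9.19 - 4.16) = -8.048%, loss ≈ 11280 × 8.048/100 ≈ 908.
Total lost output = 617 + 655 + 850 + 902 + 908 = 3932 billion.

£3,932 billion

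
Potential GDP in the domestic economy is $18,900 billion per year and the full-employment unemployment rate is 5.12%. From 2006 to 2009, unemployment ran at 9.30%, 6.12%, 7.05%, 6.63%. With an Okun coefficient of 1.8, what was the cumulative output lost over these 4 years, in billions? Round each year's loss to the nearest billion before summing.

Year 2006: gap = -1.8 × (9.3 - 5.12) = -7.524%, loss ≈ 18900 × 7.524/100 ≈ 1422.
Year 2007: gap = -1.8 × (6.12 - 5.12) = -1.8%, loss ≈ 18900 × 1.8/100 ≈ 340.
Year 2008: gap = -1.8 × (7.05 - 5.12) = -3.474%, loss ≈ 18900 × 3.474/100 ≈ 657.
Year 2009: gap = -1.8 × (6.63 - 5.12) = -2.718%, loss ≈ 18900 × 2.718/100 ≈ 514.
Total lost output = 1422 + 340 + 657 + 514 = 2933 billion.

$2,933 billion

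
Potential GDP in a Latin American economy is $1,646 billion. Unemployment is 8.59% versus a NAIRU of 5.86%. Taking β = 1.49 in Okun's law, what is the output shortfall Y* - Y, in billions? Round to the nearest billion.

$67 billion

Output gap = -1.49 × (8.59 - 5.86) = -1.49 × 2.73 = -4.0677%.
Actual GDP ≈ 1646 × 0.959323 ≈ 1579 billion, so the shortfall is 1646 - 1579 = 67 billion.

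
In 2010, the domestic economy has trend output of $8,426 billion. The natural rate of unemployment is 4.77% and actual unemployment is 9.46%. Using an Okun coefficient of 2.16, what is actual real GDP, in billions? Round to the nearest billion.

Unemployment gap = 9.46 - 4.77 = 4.69 points, so the output gap is -2.16 × 4.69 = -10.1304%.
Actual GDP = 8426 × (1 - 10.1304/100) = 8426 × 0.898696 ≈ 7572 billion.

$7,572 billion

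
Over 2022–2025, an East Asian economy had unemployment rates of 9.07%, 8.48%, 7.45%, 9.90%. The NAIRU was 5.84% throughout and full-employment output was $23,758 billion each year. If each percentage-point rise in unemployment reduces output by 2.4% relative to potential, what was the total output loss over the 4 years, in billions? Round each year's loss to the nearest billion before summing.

$6,580 billion

Year 2022: gap = -2.4 × (9.07 - 5.84) = -7.752%, loss ≈ 23758 × 7.752/100 ≈ 1842.
Year 2023: gap = -2.4 × (8.48 - 5.84) = -6.336%, loss ≈ 23758 × 6.336/100 ≈ 1505.
Year 2024: gap = -2.4 × (7.45 - 5.84) = -3.864%, loss ≈ 23758 × 3.864/100 ≈ 918.
Year 2025: gap = -2.4 × (9.9 - 5.84) = -9.744%, loss ≈ 23758 × 9.744/100 ≈ 2315.
Total lost output = 1842 + 1505 + 918 + 2315 = 6580 billion.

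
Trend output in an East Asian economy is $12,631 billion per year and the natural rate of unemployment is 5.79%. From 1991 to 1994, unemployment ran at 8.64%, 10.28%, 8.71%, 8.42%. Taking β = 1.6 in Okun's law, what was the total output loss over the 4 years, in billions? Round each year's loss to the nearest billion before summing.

$2,605 billion

Year 1991: gap = -1.6 × (8.64 - 5.79) = -4.56%, loss ≈ 12631 × 4.56/100 ≈ 576.
Year 1992: gap = -1.6 × (10.28 - 5.79) = -7.184%, loss ≈ 12631 × 7.184/100 ≈ 907.
Year 1993: gap = -1.6 × (8.71 - 5.79) = -4.672%, loss ≈ 12631 × 4.672/100 ≈ 590.
Year 1994: gap = -1.6 × (8.42 - 5.79) = -4.208%, loss ≈ 12631 × 4.208/100 ≈ 532.
Total lost output = 576 + 907 + 590 + 532 = 2605 billion.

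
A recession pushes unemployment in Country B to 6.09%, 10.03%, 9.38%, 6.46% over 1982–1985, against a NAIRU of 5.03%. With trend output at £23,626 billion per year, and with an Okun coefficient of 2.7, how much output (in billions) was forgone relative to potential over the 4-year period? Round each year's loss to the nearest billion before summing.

£7,553 billion

Year 1982: gap = -2.7 × (6.09 - 5.03) = -2.862%, loss ≈ 23626 × 2.862/100 ≈ 676.
Year 1983: gap = -2.7 × (10.03 - 5.03) = -13.5%, loss ≈ 23626 × 13.5/100 ≈ 3190.
Year 1984: gap = -2.7 × (9.38 - 5.03) = -11.745%, loss ≈ 23626 × 11.745/100 ≈ 2775.
Year 1985: gap = -2.7 × (6.46 - 5.03) = -3.861%, loss ≈ 23626 × 3.861/100 ≈ 912.
Total lost output = 676 + 3190 + 2775 + 912 = 7553 billion.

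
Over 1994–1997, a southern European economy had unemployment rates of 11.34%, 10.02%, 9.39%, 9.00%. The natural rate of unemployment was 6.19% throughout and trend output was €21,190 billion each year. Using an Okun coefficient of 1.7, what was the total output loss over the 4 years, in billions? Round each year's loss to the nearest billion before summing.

Year 1994: gap = -1.7 × (11.34 - 6.19) = -8.755%, loss ≈ 21190 × 8.755/100 ≈ 1855.
Year 1995: gap = -1.7 × (10.02 - 6.19) = -6.511%, loss ≈ 21190 × 6.511/100 ≈ 1380.
Year 1996: gap = -1.7 × (9.39 - 6.19) = -5.44%, loss ≈ 21190 × 5.44/100 ≈ 1153.
Year 1997: gap = -1.7 × (9 - 6.19) = -4.777%, loss ≈ 21190 × 4.777/100 ≈ 1012.
Total lost output = 1855 + 1380 + 1153 + 1012 = 5400 billion.

€5,400 billion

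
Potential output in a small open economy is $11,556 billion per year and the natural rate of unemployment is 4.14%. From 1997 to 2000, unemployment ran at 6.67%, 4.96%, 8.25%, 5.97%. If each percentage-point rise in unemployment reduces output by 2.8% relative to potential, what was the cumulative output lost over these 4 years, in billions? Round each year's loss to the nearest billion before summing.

$3,006 billion

Year 1997: gap = -2.8 × (6.67 - 4.14) = -7.084%, loss ≈ 11556 × 7.084/100 ≈ 819.
Year 1998: gap = -2.8 × (4.96 - 4.14) = -2.296%, loss ≈ 11556 × 2.296/100 ≈ 265.
Year 1999: gap = -2.8 × (8.25 - 4.14) = -11.508%, loss ≈ 11556 × 11.508/100 ≈ 1330.
Year 2000: gap = -2.8 × (5.97 - 4.14) = -5.124%, loss ≈ 11556 × 5.124/100 ≈ 592.
Total lost output = 819 + 265 + 1330 + 592 = 3006 billion.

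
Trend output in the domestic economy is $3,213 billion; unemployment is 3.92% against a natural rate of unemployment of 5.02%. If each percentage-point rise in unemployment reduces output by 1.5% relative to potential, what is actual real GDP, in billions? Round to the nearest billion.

$3,266 billion

Unemployment gap = 3.92 - 5.02 = -1.1 points, so the output gap is -1.5 × (-1.1) = 1.65%.
Actual GDP = 3213 × (1 + 1.65/100) = 3213 × 1.0165 ≈ 3266 billion.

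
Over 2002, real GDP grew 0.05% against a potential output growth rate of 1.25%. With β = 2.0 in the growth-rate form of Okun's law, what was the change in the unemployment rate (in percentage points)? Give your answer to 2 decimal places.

Growth-rate Okun's law: g_Y = g_Y* - β × Δu, so Δu = (g_Y* - g_Y)/β.
Δu = (1.25 - 0.05)/2.0 = 1.2/2.0 = 0.60 percentage points.

0.60 percentage points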